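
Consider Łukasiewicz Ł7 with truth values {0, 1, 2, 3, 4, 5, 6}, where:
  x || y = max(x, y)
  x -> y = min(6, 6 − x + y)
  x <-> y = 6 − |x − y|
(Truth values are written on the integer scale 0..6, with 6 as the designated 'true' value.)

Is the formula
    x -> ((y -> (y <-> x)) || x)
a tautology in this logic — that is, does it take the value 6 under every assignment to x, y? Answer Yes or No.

Yes

At x = 2, y = 4, for instance:
y <-> x = 4 <-> 2 = 4
y -> (y <-> x) = 4 -> 4 = 6
(y -> (y <-> x)) || x = 6 || 2 = 6
x -> ((y -> (y <-> x)) || x) = 2 -> 6 = 6
and checking the remaining 48 assignments likewise gives ≥ 6 in every case.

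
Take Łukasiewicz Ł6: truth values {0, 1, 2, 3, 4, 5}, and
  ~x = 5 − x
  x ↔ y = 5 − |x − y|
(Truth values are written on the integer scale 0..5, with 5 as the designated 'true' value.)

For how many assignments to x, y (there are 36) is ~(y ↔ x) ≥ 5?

2

value 5: 2 assignments (counts)
value 4: 4 assignments
value 3: 6 assignments
value 2: 8 assignments
value 1: 10 assignments
value 0: 6 assignments
So 2 of the 36 assignments meet the threshold.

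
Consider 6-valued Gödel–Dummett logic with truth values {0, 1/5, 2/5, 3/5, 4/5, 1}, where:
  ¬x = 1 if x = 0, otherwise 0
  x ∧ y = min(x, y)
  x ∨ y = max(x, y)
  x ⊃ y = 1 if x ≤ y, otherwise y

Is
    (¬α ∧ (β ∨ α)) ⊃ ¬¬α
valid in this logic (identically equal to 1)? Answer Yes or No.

No

Counterexample: take α = 0, β = 1/5.
¬α = ¬0 = 1
β ∨ α = 1/5 ∨ 0 = 1/5
¬α ∧ (β ∨ α) = 1 ∧ 1/5 = 1/5
¬α = ¬0 = 1
¬¬α = ¬1 = 0
(¬α ∧ (β ∨ α)) ⊃ ¬¬α = 1/5 ⊃ 0 = 0
This gives 0 ≠ 1.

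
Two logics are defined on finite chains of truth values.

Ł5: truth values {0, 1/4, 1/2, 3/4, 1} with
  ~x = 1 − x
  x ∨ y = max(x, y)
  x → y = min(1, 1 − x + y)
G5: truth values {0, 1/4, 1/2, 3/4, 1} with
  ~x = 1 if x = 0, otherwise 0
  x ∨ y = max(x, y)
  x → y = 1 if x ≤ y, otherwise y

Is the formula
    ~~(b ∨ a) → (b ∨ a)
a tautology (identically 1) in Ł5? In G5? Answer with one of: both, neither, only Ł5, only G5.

only Ł5

In Ł5: every assignment gives 1 — tautology.
In G5: at a = 0, b = 1/4 the value is 1/4 — not a tautology.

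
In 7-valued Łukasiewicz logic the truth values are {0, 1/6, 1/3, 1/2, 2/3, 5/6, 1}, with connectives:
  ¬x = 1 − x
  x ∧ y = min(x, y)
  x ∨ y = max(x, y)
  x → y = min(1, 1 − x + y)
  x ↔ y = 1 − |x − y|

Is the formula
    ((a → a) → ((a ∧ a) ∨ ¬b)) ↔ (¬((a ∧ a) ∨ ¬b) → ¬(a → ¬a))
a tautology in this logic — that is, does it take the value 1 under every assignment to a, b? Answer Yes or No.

Counterexample: take a = 2/3, b = 1/6.
a → a = 2/3 → 2/3 = 1
a ∧ a = 2/3 ∧ 2/3 = 2/3
¬b = ¬1/6 = 5/6
(a ∧ a) ∨ ¬b = 2/3 ∨ 5/6 = 5/6
(a → a) → ((a ∧ a) ∨ ¬b) = 1 → 5/6 = 5/6
a ∧ a = 2/3 ∧ 2/3 = 2/3
¬b = ¬1/6 = 5/6
(a ∧ a) ∨ ¬b = 2/3 ∨ 5/6 = 5/6
¬((a ∧ a) ∨ ¬b) = ¬5/6 = 1/6
¬a = ¬2/3 = 1/3
a → ¬a = 2/3 → 1/3 = 2/3
¬(a → ¬a) = ¬2/3 = 1/3
¬((a ∧ a) ∨ ¬b) → ¬(a → ¬a) = 1/6 → 1/3 = 1
((a → a) → ((a ∧ a) ∨ ¬b)) ↔ (¬((a ∧ a) ∨ ¬b) → ¬(a → ¬a)) = 5/6 ↔ 1 = 5/6
This gives 5/6 ≠ 1.

No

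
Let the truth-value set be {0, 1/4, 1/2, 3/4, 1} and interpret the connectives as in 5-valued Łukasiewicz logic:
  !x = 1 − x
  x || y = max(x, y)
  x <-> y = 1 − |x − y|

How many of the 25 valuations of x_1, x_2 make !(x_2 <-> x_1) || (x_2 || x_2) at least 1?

6

value 1: 6 assignments (counts)
value 3/4: 7 assignments
value 1/2: 7 assignments
value 1/4: 4 assignments
value 0: 1 assignment
So 6 of the 25 assignments meet the threshold.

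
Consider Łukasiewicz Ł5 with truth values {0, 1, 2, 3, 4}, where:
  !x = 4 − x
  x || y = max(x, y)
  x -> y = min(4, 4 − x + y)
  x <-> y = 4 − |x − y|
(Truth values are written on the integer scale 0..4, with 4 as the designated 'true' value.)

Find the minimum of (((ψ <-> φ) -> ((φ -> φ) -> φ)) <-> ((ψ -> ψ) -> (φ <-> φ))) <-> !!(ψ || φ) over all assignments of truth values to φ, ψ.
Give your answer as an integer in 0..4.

2

Take φ = 2, ψ = 0:
ψ <-> φ = 0 <-> 2 = 2
φ -> φ = 2 -> 2 = 4
(φ -> φ) -> φ = 4 -> 2 = 2
(ψ <-> φ) -> ((φ -> φ) -> φ) = 2 -> 2 = 4
ψ -> ψ = 0 -> 0 = 4
φ <-> φ = 2 <-> 2 = 4
(ψ -> ψ) -> (φ <-> φ) = 4 -> 4 = 4
((ψ <-> φ) -> ((φ -> φ) -> φ)) <-> ((ψ -> ψ) -> (φ <-> φ)) = 4 <-> 4 = 4
ψ || φ = 0 || 2 = 2
!(ψ || φ) = !2 = 2
!!(ψ || φ) = !2 = 2
(((ψ <-> φ) -> ((φ -> φ) -> φ)) <-> ((ψ -> ψ) -> (φ <-> φ))) <-> !!(ψ || φ) = 4 <-> 2 = 2
No assignment yields a value below 2, so this is the minimum.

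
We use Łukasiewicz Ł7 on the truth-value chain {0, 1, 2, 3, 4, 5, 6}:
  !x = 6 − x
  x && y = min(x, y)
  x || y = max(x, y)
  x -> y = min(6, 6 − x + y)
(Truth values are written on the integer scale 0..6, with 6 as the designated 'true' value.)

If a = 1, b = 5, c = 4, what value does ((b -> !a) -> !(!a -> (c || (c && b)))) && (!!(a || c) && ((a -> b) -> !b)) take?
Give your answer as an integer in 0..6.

1

!a = !1 = 5
b -> !a = 5 -> 5 = 6
!a = !1 = 5
c && b = 4 && 5 = 4
c || (c && b) = 4 || 4 = 4
!a -> (c || (c && b)) = 5 -> 4 = 5
!(!a -> (c || (c && b))) = !5 = 1
(b -> !a) -> !(!a -> (c || (c && b))) = 6 -> 1 = 1
a || c = 1 || 4 = 4
!(a || c) = !4 = 2
!!(a || c) = !2 = 4
a -> b = 1 -> 5 = 6
!b = !5 = 1
(a -> b) -> !b = 6 -> 1 = 1
!!(a || c) && ((a -> b) -> !b) = 4 && 1 = 1
((b -> !a) -> !(!a -> (c || (c && b)))) && (!!(a || c) && ((a -> b) -> !b)) = 1 && 1 = 1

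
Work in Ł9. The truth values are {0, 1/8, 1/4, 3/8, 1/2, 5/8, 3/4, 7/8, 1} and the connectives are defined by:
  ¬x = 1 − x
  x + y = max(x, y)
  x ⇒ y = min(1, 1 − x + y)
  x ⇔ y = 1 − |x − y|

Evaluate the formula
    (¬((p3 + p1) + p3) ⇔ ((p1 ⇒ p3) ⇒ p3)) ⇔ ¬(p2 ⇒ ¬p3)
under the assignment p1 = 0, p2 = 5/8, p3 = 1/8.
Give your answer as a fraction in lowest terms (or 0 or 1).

3/4

p3 + p1 = 1/8 + 0 = 1/8
(p3 + p1) + p3 = 1/8 + 1/8 = 1/8
¬((p3 + p1) + p3) = ¬1/8 = 7/8
p1 ⇒ p3 = 0 ⇒ 1/8 = 1
(p1 ⇒ p3) ⇒ p3 = 1 ⇒ 1/8 = 1/8
¬((p3 + p1) + p3) ⇔ ((p1 ⇒ p3) ⇒ p3) = 7/8 ⇔ 1/8 = 1/4
¬p3 = ¬1/8 = 7/8
p2 ⇒ ¬p3 = 5/8 ⇒ 7/8 = 1
¬(p2 ⇒ ¬p3) = ¬1 = 0
(¬((p3 + p1) + p3) ⇔ ((p1 ⇒ p3) ⇒ p3)) ⇔ ¬(p2 ⇒ ¬p3) = 1/4 ⇔ 0 = 3/4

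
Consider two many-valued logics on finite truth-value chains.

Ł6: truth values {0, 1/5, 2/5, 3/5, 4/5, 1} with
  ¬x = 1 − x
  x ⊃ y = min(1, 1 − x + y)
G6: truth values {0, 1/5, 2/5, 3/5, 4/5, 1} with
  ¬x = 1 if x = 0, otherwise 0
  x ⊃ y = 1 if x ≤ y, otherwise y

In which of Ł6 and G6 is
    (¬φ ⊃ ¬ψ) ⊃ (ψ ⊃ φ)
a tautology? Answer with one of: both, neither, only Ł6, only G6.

only Ł6

In Ł6: every assignment gives 1 — tautology.
In G6: at φ = 1/5, ψ = 2/5 the value is 1/5 — not a tautology.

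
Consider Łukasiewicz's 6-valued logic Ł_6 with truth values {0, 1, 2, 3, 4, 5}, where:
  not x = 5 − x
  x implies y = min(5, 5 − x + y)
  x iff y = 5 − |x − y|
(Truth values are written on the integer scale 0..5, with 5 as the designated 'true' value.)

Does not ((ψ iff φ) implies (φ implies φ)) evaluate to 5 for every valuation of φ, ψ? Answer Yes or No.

Counterexample: take φ = 0, ψ = 0.
ψ iff φ = 0 iff 0 = 5
φ implies φ = 0 implies 0 = 5
(ψ iff φ) implies (φ implies φ) = 5 implies 5 = 5
not ((ψ iff φ) implies (φ implies φ)) = not 5 = 0
This gives 0 ≠ 5.

No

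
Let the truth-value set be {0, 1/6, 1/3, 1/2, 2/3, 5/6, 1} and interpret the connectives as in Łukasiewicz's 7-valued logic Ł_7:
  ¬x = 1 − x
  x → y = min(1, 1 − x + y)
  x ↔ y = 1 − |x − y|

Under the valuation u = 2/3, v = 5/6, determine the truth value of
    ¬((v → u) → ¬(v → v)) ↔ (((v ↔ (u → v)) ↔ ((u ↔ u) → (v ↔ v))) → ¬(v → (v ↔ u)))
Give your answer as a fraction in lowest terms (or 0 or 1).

v → u = 5/6 → 2/3 = 5/6
v → v = 5/6 → 5/6 = 1
¬(v → v) = ¬1 = 0
(v → u) → ¬(v → v) = 5/6 → 0 = 1/6
¬((v → u) → ¬(v → v)) = ¬1/6 = 5/6
u → v = 2/3 → 5/6 = 1
v ↔ (u → v) = 5/6 ↔ 1 = 5/6
u ↔ u = 2/3 ↔ 2/3 = 1
v ↔ v = 5/6 ↔ 5/6 = 1
(u ↔ u) → (v ↔ v) = 1 → 1 = 1
(v ↔ (u → v)) ↔ ((u ↔ u) → (v ↔ v)) = 5/6 ↔ 1 = 5/6
v ↔ u = 5/6 ↔ 2/3 = 5/6
v → (v ↔ u) = 5/6 → 5/6 = 1
¬(v → (v ↔ u)) = ¬1 = 0
((v ↔ (u → v)) ↔ ((u ↔ u) → (v ↔ v))) → ¬(v → (v ↔ u)) = 5/6 → 0 = 1/6
¬((v → u) → ¬(v → v)) ↔ (((v ↔ (u → v)) ↔ ((u ↔ u) → (v ↔ v))) → ¬(v → (v ↔ u))) = 5/6 ↔ 1/6 = 1/3

1/3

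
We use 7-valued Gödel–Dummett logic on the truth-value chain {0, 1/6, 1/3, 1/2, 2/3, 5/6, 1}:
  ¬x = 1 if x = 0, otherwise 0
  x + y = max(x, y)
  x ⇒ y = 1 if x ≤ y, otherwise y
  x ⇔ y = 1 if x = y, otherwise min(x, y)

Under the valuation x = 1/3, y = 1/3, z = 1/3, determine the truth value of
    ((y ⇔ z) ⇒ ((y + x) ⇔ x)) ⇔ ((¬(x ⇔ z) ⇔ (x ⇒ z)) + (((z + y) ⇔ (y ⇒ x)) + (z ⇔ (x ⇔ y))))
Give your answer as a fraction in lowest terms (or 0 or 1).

1/3

y ⇔ z = 1/3 ⇔ 1/3 = 1
y + x = 1/3 + 1/3 = 1/3
(y + x) ⇔ x = 1/3 ⇔ 1/3 = 1
(y ⇔ z) ⇒ ((y + x) ⇔ x) = 1 ⇒ 1 = 1
x ⇔ z = 1/3 ⇔ 1/3 = 1
¬(x ⇔ z) = ¬1 = 0
x ⇒ z = 1/3 ⇒ 1/3 = 1
¬(x ⇔ z) ⇔ (x ⇒ z) = 0 ⇔ 1 = 0
z + y = 1/3 + 1/3 = 1/3
y ⇒ x = 1/3 ⇒ 1/3 = 1
(z + y) ⇔ (y ⇒ x) = 1/3 ⇔ 1 = 1/3
x ⇔ y = 1/3 ⇔ 1/3 = 1
z ⇔ (x ⇔ y) = 1/3 ⇔ 1 = 1/3
((z + y) ⇔ (y ⇒ x)) + (z ⇔ (x ⇔ y)) = 1/3 + 1/3 = 1/3
(¬(x ⇔ z) ⇔ (x ⇒ z)) + (((z + y) ⇔ (y ⇒ x)) + (z ⇔ (x ⇔ y))) = 0 + 1/3 = 1/3
((y ⇔ z) ⇒ ((y + x) ⇔ x)) ⇔ ((¬(x ⇔ z) ⇔ (x ⇒ z)) + (((z + y) ⇔ (y ⇒ x)) + (z ⇔ (x ⇔ y)))) = 1 ⇔ 1/3 = 1/3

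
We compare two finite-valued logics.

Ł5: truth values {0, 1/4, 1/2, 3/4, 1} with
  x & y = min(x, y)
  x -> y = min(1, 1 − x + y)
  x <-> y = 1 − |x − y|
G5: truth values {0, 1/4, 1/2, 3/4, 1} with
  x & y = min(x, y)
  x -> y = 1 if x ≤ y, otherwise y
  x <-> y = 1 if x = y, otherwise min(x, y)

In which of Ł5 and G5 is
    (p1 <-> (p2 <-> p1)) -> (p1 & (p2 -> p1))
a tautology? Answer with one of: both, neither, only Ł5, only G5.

neither

In Ł5: at p1 = 0, p2 = 1/4 the value is 3/4 — not a tautology.
In G5: at p1 = 0, p2 = 1/4 the value is 0 — not a tautology.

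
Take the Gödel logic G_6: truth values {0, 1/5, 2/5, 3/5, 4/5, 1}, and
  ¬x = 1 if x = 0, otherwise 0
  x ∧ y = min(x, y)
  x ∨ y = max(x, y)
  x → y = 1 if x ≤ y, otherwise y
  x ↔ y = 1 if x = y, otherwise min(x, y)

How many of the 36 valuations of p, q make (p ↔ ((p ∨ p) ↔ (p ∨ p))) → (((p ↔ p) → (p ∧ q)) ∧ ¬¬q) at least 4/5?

value 1: 21 assignments (counts)
value 4/5: 1 assignment (counts)
value 3/5: 2 assignments
value 2/5: 3 assignments
value 1/5: 4 assignments
value 0: 5 assignments
So 22 of the 36 assignments meet the threshold.

22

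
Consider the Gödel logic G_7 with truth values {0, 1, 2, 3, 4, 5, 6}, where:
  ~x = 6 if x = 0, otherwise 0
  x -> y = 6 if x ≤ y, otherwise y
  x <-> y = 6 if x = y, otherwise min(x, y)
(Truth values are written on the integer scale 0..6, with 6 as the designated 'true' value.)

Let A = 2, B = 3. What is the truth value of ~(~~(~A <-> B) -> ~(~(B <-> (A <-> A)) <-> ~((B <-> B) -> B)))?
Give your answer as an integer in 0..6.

~A = ~2 = 0
~A <-> B = 0 <-> 3 = 0
~(~A <-> B) = ~0 = 6
~~(~A <-> B) = ~6 = 0
A <-> A = 2 <-> 2 = 6
B <-> (A <-> A) = 3 <-> 6 = 3
~(B <-> (A <-> A)) = ~3 = 0
B <-> B = 3 <-> 3 = 6
(B <-> B) -> B = 6 -> 3 = 3
~((B <-> B) -> B) = ~3 = 0
~(B <-> (A <-> A)) <-> ~((B <-> B) -> B) = 0 <-> 0 = 6
~(~(B <-> (A <-> A)) <-> ~((B <-> B) -> B)) = ~6 = 0
~~(~A <-> B) -> ~(~(B <-> (A <-> A)) <-> ~((B <-> B) -> B)) = 0 -> 0 = 6
~(~~(~A <-> B) -> ~(~(B <-> (A <-> A)) <-> ~((B <-> B) -> B))) = ~6 = 0

0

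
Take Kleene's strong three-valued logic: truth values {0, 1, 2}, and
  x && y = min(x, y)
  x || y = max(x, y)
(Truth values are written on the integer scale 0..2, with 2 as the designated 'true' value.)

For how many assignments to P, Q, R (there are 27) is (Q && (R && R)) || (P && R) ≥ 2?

value 2: 5 assignments (counts)
value 1: 11 assignments
value 0: 11 assignments
So 5 of the 27 assignments meet the threshold.

5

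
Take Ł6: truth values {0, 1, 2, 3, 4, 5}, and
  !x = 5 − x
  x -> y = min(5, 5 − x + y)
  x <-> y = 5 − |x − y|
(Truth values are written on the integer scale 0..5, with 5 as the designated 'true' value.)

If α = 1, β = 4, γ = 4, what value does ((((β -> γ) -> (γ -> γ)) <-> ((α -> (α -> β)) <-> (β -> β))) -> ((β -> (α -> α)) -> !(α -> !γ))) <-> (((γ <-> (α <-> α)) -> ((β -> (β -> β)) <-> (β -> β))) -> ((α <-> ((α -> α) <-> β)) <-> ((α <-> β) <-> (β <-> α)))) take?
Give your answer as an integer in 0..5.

β -> γ = 4 -> 4 = 5
γ -> γ = 4 -> 4 = 5
(β -> γ) -> (γ -> γ) = 5 -> 5 = 5
α -> β = 1 -> 4 = 5
α -> (α -> β) = 1 -> 5 = 5
β -> β = 4 -> 4 = 5
(α -> (α -> β)) <-> (β -> β) = 5 <-> 5 = 5
((β -> γ) -> (γ -> γ)) <-> ((α -> (α -> β)) <-> (β -> β)) = 5 <-> 5 = 5
α -> α = 1 -> 1 = 5
β -> (α -> α) = 4 -> 5 = 5
!γ = !4 = 1
α -> !γ = 1 -> 1 = 5
!(α -> !γ) = !5 = 0
(β -> (α -> α)) -> !(α -> !γ) = 5 -> 0 = 0
(((β -> γ) -> (γ -> γ)) <-> ((α -> (α -> β)) <-> (β -> β))) -> ((β -> (α -> α)) -> !(α -> !γ)) = 5 -> 0 = 0
α <-> α = 1 <-> 1 = 5
γ <-> (α <-> α) = 4 <-> 5 = 4
β -> β = 4 -> 4 = 5
β -> (β -> β) = 4 -> 5 = 5
β -> β = 4 -> 4 = 5
(β -> (β -> β)) <-> (β -> β) = 5 <-> 5 = 5
(γ <-> (α <-> α)) -> ((β -> (β -> β)) <-> (β -> β)) = 4 -> 5 = 5
α -> α = 1 -> 1 = 5
(α -> α) <-> β = 5 <-> 4 = 4
α <-> ((α -> α) <-> β) = 1 <-> 4 = 2
α <-> β = 1 <-> 4 = 2
β <-> α = 4 <-> 1 = 2
(α <-> β) <-> (β <-> α) = 2 <-> 2 = 5
(α <-> ((α -> α) <-> β)) <-> ((α <-> β) <-> (β <-> α)) = 2 <-> 5 = 2
((γ <-> (α <-> α)) -> ((β -> (β -> β)) <-> (β -> β))) -> ((α <-> ((α -> α) <-> β)) <-> ((α <-> β) <-> (β <-> α))) = 5 -> 2 = 2
((((β -> γ) -> (γ -> γ)) <-> ((α -> (α -> β)) <-> (β -> β))) -> ((β -> (α -> α)) -> !(α -> !γ))) <-> (((γ <-> (α <-> α)) -> ((β -> (β -> β)) <-> (β -> β))) -> ((α <-> ((α -> α) <-> β)) <-> ((α <-> β) <-> (β <-> α)))) = 0 <-> 2 = 3

3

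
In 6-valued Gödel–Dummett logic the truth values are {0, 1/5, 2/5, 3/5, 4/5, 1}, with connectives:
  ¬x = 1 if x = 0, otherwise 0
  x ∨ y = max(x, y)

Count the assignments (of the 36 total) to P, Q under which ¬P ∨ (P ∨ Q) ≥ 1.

16

value 1: 16 assignments (counts)
value 4/5: 8 assignments
value 3/5: 6 assignments
value 2/5: 4 assignments
value 1/5: 2 assignments
So 16 of the 36 assignments meet the threshold.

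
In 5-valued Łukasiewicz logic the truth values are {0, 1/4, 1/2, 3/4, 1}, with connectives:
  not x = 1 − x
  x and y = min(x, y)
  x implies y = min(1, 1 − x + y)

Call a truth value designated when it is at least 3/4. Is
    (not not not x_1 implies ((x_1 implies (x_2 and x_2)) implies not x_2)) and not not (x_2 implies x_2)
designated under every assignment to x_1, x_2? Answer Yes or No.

No

Counterexample: take x_1 = 0, x_2 = 1/2.
not x_1 = not 0 = 1
not not x_1 = not 1 = 0
not not not x_1 = not 0 = 1
x_2 and x_2 = 1/2 and 1/2 = 1/2
x_1 implies (x_2 and x_2) = 0 implies 1/2 = 1
not x_2 = not 1/2 = 1/2
(x_1 implies (x_2 and x_2)) implies not x_2 = 1 implies 1/2 = 1/2
not not not x_1 implies ((x_1 implies (x_2 and x_2)) implies not x_2) = 1 implies 1/2 = 1/2
x_2 implies x_2 = 1/2 implies 1/2 = 1
not (x_2 implies x_2) = not 1 = 0
not not (x_2 implies x_2) = not 0 = 1
(not not not x_1 implies ((x_1 implies (x_2 and x_2)) implies not x_2)) and not not (x_2 implies x_2) = 1/2 and 1 = 1/2
This gives 1/2, which is below 3/4.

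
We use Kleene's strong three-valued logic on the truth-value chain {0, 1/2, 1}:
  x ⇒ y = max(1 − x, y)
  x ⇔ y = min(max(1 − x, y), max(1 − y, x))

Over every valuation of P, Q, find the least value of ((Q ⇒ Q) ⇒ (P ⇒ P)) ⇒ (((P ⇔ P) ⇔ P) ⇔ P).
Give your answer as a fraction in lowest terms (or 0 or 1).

Take P = 1/2, Q = 0:
Q ⇒ Q = 0 ⇒ 0 = 1
P ⇒ P = 1/2 ⇒ 1/2 = 1/2
(Q ⇒ Q) ⇒ (P ⇒ P) = 1 ⇒ 1/2 = 1/2
P ⇔ P = 1/2 ⇔ 1/2 = 1/2
(P ⇔ P) ⇔ P = 1/2 ⇔ 1/2 = 1/2
((P ⇔ P) ⇔ P) ⇔ P = 1/2 ⇔ 1/2 = 1/2
((Q ⇒ Q) ⇒ (P ⇒ P)) ⇒ (((P ⇔ P) ⇔ P) ⇔ P) = 1/2 ⇒ 1/2 = 1/2
No assignment yields a value below 1/2, so this is the minimum.

1/2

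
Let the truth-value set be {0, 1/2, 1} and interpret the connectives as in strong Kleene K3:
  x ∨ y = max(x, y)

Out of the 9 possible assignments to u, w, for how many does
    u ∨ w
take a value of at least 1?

5

u = 0, w = 0 ↦ 0  <
u = 0, w = 1/2 ↦ 1/2  <
u = 0, w = 1 ↦ 1  ≥
u = 1/2, w = 0 ↦ 1/2  <
u = 1/2, w = 1/2 ↦ 1/2  <
u = 1/2, w = 1 ↦ 1  ≥
u = 1, w = 0 ↦ 1  ≥
u = 1, w = 1/2 ↦ 1  ≥
u = 1, w = 1 ↦ 1  ≥
So 5 of the 9 assignments meet the threshold.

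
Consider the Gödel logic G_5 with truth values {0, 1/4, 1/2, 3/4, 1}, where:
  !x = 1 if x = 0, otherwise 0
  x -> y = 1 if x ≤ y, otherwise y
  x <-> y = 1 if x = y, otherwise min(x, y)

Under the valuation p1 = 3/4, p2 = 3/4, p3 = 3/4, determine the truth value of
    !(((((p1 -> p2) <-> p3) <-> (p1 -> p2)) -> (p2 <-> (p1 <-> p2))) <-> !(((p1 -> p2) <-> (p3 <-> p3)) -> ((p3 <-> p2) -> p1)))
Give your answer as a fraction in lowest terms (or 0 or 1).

1

p1 -> p2 = 3/4 -> 3/4 = 1
(p1 -> p2) <-> p3 = 1 <-> 3/4 = 3/4
p1 -> p2 = 3/4 -> 3/4 = 1
((p1 -> p2) <-> p3) <-> (p1 -> p2) = 3/4 <-> 1 = 3/4
p1 <-> p2 = 3/4 <-> 3/4 = 1
p2 <-> (p1 <-> p2) = 3/4 <-> 1 = 3/4
(((p1 -> p2) <-> p3) <-> (p1 -> p2)) -> (p2 <-> (p1 <-> p2)) = 3/4 -> 3/4 = 1
p1 -> p2 = 3/4 -> 3/4 = 1
p3 <-> p3 = 3/4 <-> 3/4 = 1
(p1 -> p2) <-> (p3 <-> p3) = 1 <-> 1 = 1
p3 <-> p2 = 3/4 <-> 3/4 = 1
(p3 <-> p2) -> p1 = 1 -> 3/4 = 3/4
((p1 -> p2) <-> (p3 <-> p3)) -> ((p3 <-> p2) -> p1) = 1 -> 3/4 = 3/4
!(((p1 -> p2) <-> (p3 <-> p3)) -> ((p3 <-> p2) -> p1)) = !3/4 = 0
((((p1 -> p2) <-> p3) <-> (p1 -> p2)) -> (p2 <-> (p1 <-> p2))) <-> !(((p1 -> p2) <-> (p3 <-> p3)) -> ((p3 <-> p2) -> p1)) = 1 <-> 0 = 0
!(((((p1 -> p2) <-> p3) <-> (p1 -> p2)) -> (p2 <-> (p1 <-> p2))) <-> !(((p1 -> p2) <-> (p3 <-> p3)) -> ((p3 <-> p2) -> p1))) = !0 = 1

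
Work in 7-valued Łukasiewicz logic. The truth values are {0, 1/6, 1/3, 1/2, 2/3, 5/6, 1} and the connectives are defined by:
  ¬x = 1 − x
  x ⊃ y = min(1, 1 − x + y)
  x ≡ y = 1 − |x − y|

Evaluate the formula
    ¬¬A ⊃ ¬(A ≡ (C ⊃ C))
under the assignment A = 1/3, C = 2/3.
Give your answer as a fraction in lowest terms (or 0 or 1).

1

¬A = ¬1/3 = 2/3
¬¬A = ¬2/3 = 1/3
C ⊃ C = 2/3 ⊃ 2/3 = 1
A ≡ (C ⊃ C) = 1/3 ≡ 1 = 1/3
¬(A ≡ (C ⊃ C)) = ¬1/3 = 2/3
¬¬A ⊃ ¬(A ≡ (C ⊃ C)) = 1/3 ⊃ 2/3 = 1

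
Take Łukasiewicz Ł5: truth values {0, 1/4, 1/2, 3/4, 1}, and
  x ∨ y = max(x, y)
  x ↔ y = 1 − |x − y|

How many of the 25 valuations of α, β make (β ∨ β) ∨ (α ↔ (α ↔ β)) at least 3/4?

value 1: 7 assignments (counts)
value 3/4: 7 assignments (counts)
value 1/2: 6 assignments
value 1/4: 3 assignments
value 0: 2 assignments
So 14 of the 25 assignments meet the threshold.

14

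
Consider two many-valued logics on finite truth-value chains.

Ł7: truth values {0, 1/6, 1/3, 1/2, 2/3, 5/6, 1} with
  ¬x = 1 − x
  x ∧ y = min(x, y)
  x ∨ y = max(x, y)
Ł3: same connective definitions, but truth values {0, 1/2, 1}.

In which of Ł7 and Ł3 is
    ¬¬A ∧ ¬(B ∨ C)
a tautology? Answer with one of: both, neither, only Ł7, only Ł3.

neither

In Ł7: at A = 0, B = 0, C = 0 the value is 0 — not a tautology.
In Ł3: at A = 0, B = 0, C = 0 the value is 0 — not a tautology.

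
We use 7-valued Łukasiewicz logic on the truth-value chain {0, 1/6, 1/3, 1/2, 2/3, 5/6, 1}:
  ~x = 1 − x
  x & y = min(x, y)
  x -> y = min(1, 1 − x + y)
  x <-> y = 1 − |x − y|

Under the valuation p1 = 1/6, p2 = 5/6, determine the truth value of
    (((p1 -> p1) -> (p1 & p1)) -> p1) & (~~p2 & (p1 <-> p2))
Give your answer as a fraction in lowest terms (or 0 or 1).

1/3

p1 -> p1 = 1/6 -> 1/6 = 1
p1 & p1 = 1/6 & 1/6 = 1/6
(p1 -> p1) -> (p1 & p1) = 1 -> 1/6 = 1/6
((p1 -> p1) -> (p1 & p1)) -> p1 = 1/6 -> 1/6 = 1
~p2 = ~5/6 = 1/6
~~p2 = ~1/6 = 5/6
p1 <-> p2 = 1/6 <-> 5/6 = 1/3
~~p2 & (p1 <-> p2) = 5/6 & 1/3 = 1/3
(((p1 -> p1) -> (p1 & p1)) -> p1) & (~~p2 & (p1 <-> p2)) = 1 & 1/3 = 1/3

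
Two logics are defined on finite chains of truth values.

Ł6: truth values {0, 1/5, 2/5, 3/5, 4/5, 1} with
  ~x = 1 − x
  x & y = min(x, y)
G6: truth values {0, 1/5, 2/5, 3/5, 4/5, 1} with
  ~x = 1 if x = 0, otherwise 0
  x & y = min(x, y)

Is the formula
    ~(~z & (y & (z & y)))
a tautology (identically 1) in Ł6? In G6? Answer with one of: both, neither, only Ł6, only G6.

In Ł6: at y = 1/5, z = 1/5 the value is 4/5 — not a tautology.
In G6: every assignment gives 1 — tautology.

only G6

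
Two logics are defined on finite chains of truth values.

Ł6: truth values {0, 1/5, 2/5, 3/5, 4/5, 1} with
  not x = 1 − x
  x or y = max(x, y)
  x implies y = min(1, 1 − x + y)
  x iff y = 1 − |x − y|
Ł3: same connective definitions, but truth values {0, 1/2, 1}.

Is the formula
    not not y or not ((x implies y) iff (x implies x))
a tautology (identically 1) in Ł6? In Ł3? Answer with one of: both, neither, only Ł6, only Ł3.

In Ł6: at x = 0, y = 0 the value is 0 — not a tautology.
In Ł3: at x = 0, y = 0 the value is 0 — not a tautology.

neither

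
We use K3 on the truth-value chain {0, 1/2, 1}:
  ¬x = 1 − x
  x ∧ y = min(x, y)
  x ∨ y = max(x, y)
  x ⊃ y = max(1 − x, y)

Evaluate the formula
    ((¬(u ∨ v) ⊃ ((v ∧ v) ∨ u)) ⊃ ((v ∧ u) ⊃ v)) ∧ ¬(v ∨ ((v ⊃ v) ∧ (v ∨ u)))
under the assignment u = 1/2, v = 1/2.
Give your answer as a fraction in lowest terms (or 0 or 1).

1/2

u ∨ v = 1/2 ∨ 1/2 = 1/2
¬(u ∨ v) = ¬1/2 = 1/2
v ∧ v = 1/2 ∧ 1/2 = 1/2
(v ∧ v) ∨ u = 1/2 ∨ 1/2 = 1/2
¬(u ∨ v) ⊃ ((v ∧ v) ∨ u) = 1/2 ⊃ 1/2 = 1/2
v ∧ u = 1/2 ∧ 1/2 = 1/2
(v ∧ u) ⊃ v = 1/2 ⊃ 1/2 = 1/2
(¬(u ∨ v) ⊃ ((v ∧ v) ∨ u)) ⊃ ((v ∧ u) ⊃ v) = 1/2 ⊃ 1/2 = 1/2
v ⊃ v = 1/2 ⊃ 1/2 = 1/2
v ∨ u = 1/2 ∨ 1/2 = 1/2
(v ⊃ v) ∧ (v ∨ u) = 1/2 ∧ 1/2 = 1/2
v ∨ ((v ⊃ v) ∧ (v ∨ u)) = 1/2 ∨ 1/2 = 1/2
¬(v ∨ ((v ⊃ v) ∧ (v ∨ u))) = ¬1/2 = 1/2
((¬(u ∨ v) ⊃ ((v ∧ v) ∨ u)) ⊃ ((v ∧ u) ⊃ v)) ∧ ¬(v ∨ ((v ⊃ v) ∧ (v ∨ u))) = 1/2 ∧ 1/2 = 1/2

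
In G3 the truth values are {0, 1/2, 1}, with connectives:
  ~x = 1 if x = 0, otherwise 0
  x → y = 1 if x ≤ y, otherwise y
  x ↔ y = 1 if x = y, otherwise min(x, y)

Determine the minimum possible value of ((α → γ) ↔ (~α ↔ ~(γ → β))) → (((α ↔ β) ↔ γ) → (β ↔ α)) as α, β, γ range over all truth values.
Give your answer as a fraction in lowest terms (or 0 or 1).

1/2

Take α = 1/2, β = 1, γ = 1/2:
α → γ = 1/2 → 1/2 = 1
~α = ~1/2 = 0
γ → β = 1/2 → 1 = 1
~(γ → β) = ~1 = 0
~α ↔ ~(γ → β) = 0 ↔ 0 = 1
(α → γ) ↔ (~α ↔ ~(γ → β)) = 1 ↔ 1 = 1
α ↔ β = 1/2 ↔ 1 = 1/2
(α ↔ β) ↔ γ = 1/2 ↔ 1/2 = 1
β ↔ α = 1 ↔ 1/2 = 1/2
((α ↔ β) ↔ γ) → (β ↔ α) = 1 → 1/2 = 1/2
((α → γ) ↔ (~α ↔ ~(γ → β))) → (((α ↔ β) ↔ γ) → (β ↔ α)) = 1 → 1/2 = 1/2
No assignment yields a value below 1/2, so this is the minimum.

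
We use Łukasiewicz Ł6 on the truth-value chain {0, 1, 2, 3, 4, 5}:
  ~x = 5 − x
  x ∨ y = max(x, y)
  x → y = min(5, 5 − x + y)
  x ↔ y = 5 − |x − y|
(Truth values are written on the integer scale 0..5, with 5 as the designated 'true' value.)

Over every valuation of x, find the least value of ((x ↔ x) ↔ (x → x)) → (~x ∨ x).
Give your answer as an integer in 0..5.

Take x = 2:
x ↔ x = 2 ↔ 2 = 5
x → x = 2 → 2 = 5
(x ↔ x) ↔ (x → x) = 5 ↔ 5 = 5
~x = ~2 = 3
~x ∨ x = 3 ∨ 2 = 3
((x ↔ x) ↔ (x → x)) → (~x ∨ x) = 5 → 3 = 3
No assignment yields a value below 3, so this is the minimum.

3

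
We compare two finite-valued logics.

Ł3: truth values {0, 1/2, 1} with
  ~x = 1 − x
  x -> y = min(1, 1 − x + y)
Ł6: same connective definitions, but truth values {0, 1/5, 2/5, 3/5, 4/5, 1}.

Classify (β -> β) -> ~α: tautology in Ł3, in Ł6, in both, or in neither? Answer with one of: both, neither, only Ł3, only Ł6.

neither

In Ł3: at α = 1/2, β = 0 the value is 1/2 — not a tautology.
In Ł6: at α = 1/5, β = 0 the value is 4/5 — not a tautology.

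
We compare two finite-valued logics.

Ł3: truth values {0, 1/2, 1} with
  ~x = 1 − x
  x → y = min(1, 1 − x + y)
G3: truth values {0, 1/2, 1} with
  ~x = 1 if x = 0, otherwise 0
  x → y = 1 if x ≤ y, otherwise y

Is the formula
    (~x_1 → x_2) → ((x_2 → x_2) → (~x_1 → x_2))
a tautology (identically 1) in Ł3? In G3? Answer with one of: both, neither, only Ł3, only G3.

In Ł3: every assignment gives 1 — tautology.
In G3: every assignment gives 1 — tautology.

both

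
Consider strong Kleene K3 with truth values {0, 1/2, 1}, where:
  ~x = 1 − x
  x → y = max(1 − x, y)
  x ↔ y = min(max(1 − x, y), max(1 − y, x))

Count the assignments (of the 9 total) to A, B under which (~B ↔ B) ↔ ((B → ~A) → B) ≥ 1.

3

A = 0, B = 0 ↦ 1  ≥
A = 0, B = 1/2 ↦ 1/2  <
A = 0, B = 1 ↦ 0  <
A = 1/2, B = 0 ↦ 1  ≥
A = 1/2, B = 1/2 ↦ 1/2  <
A = 1/2, B = 1 ↦ 0  <
A = 1, B = 0 ↦ 1  ≥
A = 1, B = 1/2 ↦ 1/2  <
A = 1, B = 1 ↦ 0  <
So 3 of the 9 assignments meet the threshold.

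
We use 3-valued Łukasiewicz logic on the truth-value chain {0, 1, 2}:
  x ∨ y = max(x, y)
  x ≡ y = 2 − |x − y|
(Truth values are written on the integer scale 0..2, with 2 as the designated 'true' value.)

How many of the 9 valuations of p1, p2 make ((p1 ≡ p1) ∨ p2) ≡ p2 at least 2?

3

p1 = 0, p2 = 0 ↦ 0  <
p1 = 0, p2 = 1 ↦ 1  <
p1 = 0, p2 = 2 ↦ 2  ≥
p1 = 1, p2 = 0 ↦ 0  <
p1 = 1, p2 = 1 ↦ 1  <
p1 = 1, p2 = 2 ↦ 2  ≥
p1 = 2, p2 = 0 ↦ 0  <
p1 = 2, p2 = 1 ↦ 1  <
p1 = 2, p2 = 2 ↦ 2  ≥
So 3 of the 9 assignments meet the threshold.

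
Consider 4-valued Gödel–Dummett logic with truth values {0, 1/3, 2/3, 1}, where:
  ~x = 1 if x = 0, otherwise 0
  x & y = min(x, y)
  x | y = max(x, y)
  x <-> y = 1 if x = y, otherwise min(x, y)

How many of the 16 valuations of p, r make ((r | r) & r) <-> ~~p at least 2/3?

p = 0, r = 0 ↦ 1  ≥
p = 0, r = 1/3 ↦ 0  <
p = 0, r = 2/3 ↦ 0  <
p = 0, r = 1 ↦ 0  <
p = 1/3, r = 0 ↦ 0  <
p = 1/3, r = 1/3 ↦ 1/3  <
p = 1/3, r = 2/3 ↦ 2/3  ≥
p = 1/3, r = 1 ↦ 1  ≥
p = 2/3, r = 0 ↦ 0  <
p = 2/3, r = 1/3 ↦ 1/3  <
p = 2/3, r = 2/3 ↦ 2/3  ≥
p = 2/3, r = 1 ↦ 1  ≥
p = 1, r = 0 ↦ 0  <
p = 1, r = 1/3 ↦ 1/3  <
p = 1, r = 2/3 ↦ 2/3  ≥
p = 1, r = 1 ↦ 1  ≥
So 7 of the 16 assignments meet the threshold.

7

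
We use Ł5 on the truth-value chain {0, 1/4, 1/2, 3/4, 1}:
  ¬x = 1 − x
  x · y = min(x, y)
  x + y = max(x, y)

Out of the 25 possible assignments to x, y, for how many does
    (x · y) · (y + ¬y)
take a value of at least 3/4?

4

value 1: 1 assignment (counts)
value 3/4: 3 assignments (counts)
value 1/2: 5 assignments
value 1/4: 7 assignments
value 0: 9 assignments
So 4 of the 25 assignments meet the threshold.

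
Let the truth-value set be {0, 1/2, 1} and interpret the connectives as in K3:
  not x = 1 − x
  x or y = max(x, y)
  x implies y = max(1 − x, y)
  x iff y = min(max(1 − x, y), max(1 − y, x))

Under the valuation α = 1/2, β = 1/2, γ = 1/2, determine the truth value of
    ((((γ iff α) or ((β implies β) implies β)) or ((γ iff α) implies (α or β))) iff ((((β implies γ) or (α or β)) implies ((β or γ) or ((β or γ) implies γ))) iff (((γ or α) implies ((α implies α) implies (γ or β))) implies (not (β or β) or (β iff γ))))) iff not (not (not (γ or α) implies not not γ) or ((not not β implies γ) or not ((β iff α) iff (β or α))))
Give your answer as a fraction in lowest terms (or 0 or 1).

1/2

γ iff α = 1/2 iff 1/2 = 1/2
β implies β = 1/2 implies 1/2 = 1/2
(β implies β) implies β = 1/2 implies 1/2 = 1/2
(γ iff α) or ((β implies β) implies β) = 1/2 or 1/2 = 1/2
γ iff α = 1/2 iff 1/2 = 1/2
α or β = 1/2 or 1/2 = 1/2
(γ iff α) implies (α or β) = 1/2 implies 1/2 = 1/2
((γ iff α) or ((β implies β) implies β)) or ((γ iff α) implies (α or β)) = 1/2 or 1/2 = 1/2
β implies γ = 1/2 implies 1/2 = 1/2
α or β = 1/2 or 1/2 = 1/2
(β implies γ) or (α or β) = 1/2 or 1/2 = 1/2
β or γ = 1/2 or 1/2 = 1/2
β or γ = 1/2 or 1/2 = 1/2
(β or γ) implies γ = 1/2 implies 1/2 = 1/2
(β or γ) or ((β or γ) implies γ) = 1/2 or 1/2 = 1/2
((β implies γ) or (α or β)) implies ((β or γ) or ((β or γ) implies γ)) = 1/2 implies 1/2 = 1/2
γ or α = 1/2 or 1/2 = 1/2
α implies α = 1/2 implies 1/2 = 1/2
γ or β = 1/2 or 1/2 = 1/2
(α implies α) implies (γ or β) = 1/2 implies 1/2 = 1/2
(γ or α) implies ((α implies α) implies (γ or β)) = 1/2 implies 1/2 = 1/2
β or β = 1/2 or 1/2 = 1/2
not (β or β) = not 1/2 = 1/2
β iff γ = 1/2 iff 1/2 = 1/2
not (β or β) or (β iff γ) = 1/2 or 1/2 = 1/2
((γ or α) implies ((α implies α) implies (γ or β))) implies (not (β or β) or (β iff γ)) = 1/2 implies 1/2 = 1/2
(((β implies γ) or (α or β)) implies ((β or γ) or ((β or γ) implies γ))) iff (((γ or α) implies ((α implies α) implies (γ or β))) implies (not (β or β) or (β iff γ))) = 1/2 iff 1/2 = 1/2
(((γ iff α) or ((β implies β) implies β)) or ((γ iff α) implies (α or β))) iff ((((β implies γ) or (α or β)) implies ((β or γ) or ((β or γ) implies γ))) iff (((γ or α) implies ((α implies α) implies (γ or β))) implies (not (β or β) or (β iff γ)))) = 1/2 iff 1/2 = 1/2
γ or α = 1/2 or 1/2 = 1/2
not (γ or α) = not 1/2 = 1/2
not γ = not 1/2 = 1/2
not not γ = not 1/2 = 1/2
not (γ or α) implies not not γ = 1/2 implies 1/2 = 1/2
not (not (γ or α) implies not not γ) = not 1/2 = 1/2
not β = not 1/2 = 1/2
not not β = not 1/2 = 1/2
not not β implies γ = 1/2 implies 1/2 = 1/2
β iff α = 1/2 iff 1/2 = 1/2
β or α = 1/2 or 1/2 = 1/2
(β iff α) iff (β or α) = 1/2 iff 1/2 = 1/2
not ((β iff α) iff (β or α)) = not 1/2 = 1/2
(not not β implies γ) or not ((β iff α) iff (β or α)) = 1/2 or 1/2 = 1/2
not (not (γ or α) implies not not γ) or ((not not β implies γ) or not ((β iff α) iff (β or α))) = 1/2 or 1/2 = 1/2
not (not (not (γ or α) implies not not γ) or ((not not β implies γ) or not ((β iff α) iff (β or α)))) = not 1/2 = 1/2
((((γ iff α) or ((β implies β) implies β)) or ((γ iff α) implies (α or β))) iff ((((β implies γ) or (α or β)) implies ((β or γ) or ((β or γ) implies γ))) iff (((γ or α) implies ((α implies α) implies (γ or β))) implies (not (β or β) or (β iff γ))))) iff not (not (not (γ or α) implies not not γ) or ((not not β implies γ) or not ((β iff α) iff (β or α)))) = 1/2 iff 1/2 = 1/2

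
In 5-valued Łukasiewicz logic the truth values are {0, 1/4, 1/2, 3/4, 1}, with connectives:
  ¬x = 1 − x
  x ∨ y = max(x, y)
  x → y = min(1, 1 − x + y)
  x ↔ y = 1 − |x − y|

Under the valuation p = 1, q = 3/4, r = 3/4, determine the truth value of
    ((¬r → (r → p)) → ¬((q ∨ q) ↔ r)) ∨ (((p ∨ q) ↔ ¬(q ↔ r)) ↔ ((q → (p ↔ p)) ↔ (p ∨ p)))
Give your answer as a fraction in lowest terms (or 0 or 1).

0

¬r = ¬3/4 = 1/4
r → p = 3/4 → 1 = 1
¬r → (r → p) = 1/4 → 1 = 1
q ∨ q = 3/4 ∨ 3/4 = 3/4
(q ∨ q) ↔ r = 3/4 ↔ 3/4 = 1
¬((q ∨ q) ↔ r) = ¬1 = 0
(¬r → (r → p)) → ¬((q ∨ q) ↔ r) = 1 → 0 = 0
p ∨ q = 1 ∨ 3/4 = 1
q ↔ r = 3/4 ↔ 3/4 = 1
¬(q ↔ r) = ¬1 = 0
(p ∨ q) ↔ ¬(q ↔ r) = 1 ↔ 0 = 0
p ↔ p = 1 ↔ 1 = 1
q → (p ↔ p) = 3/4 → 1 = 1
p ∨ p = 1 ∨ 1 = 1
(q → (p ↔ p)) ↔ (p ∨ p) = 1 ↔ 1 = 1
((p ∨ q) ↔ ¬(q ↔ r)) ↔ ((q → (p ↔ p)) ↔ (p ∨ p)) = 0 ↔ 1 = 0
((¬r → (r → p)) → ¬((q ∨ q) ↔ r)) ∨ (((p ∨ q) ↔ ¬(q ↔ r)) ↔ ((q → (p ↔ p)) ↔ (p ∨ p))) = 0 ∨ 0 = 0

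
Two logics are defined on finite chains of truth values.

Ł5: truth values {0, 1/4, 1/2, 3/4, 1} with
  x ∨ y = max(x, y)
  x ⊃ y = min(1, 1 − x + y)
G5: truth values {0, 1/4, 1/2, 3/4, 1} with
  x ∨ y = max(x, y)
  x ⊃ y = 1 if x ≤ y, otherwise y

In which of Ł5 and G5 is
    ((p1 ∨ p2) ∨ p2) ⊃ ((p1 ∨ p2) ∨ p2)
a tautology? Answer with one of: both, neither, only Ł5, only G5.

In Ł5: every assignment gives 1 — tautology.
In G5: every assignment gives 1 — tautology.

both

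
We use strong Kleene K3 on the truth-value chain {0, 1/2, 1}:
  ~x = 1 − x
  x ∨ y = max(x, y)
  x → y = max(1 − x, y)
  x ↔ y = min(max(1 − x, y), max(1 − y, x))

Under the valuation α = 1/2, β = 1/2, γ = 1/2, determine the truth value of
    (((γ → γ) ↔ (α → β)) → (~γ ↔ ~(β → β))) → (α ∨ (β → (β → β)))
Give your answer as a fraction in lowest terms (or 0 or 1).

1/2

γ → γ = 1/2 → 1/2 = 1/2
α → β = 1/2 → 1/2 = 1/2
(γ → γ) ↔ (α → β) = 1/2 ↔ 1/2 = 1/2
~γ = ~1/2 = 1/2
β → β = 1/2 → 1/2 = 1/2
~(β → β) = ~1/2 = 1/2
~γ ↔ ~(β → β) = 1/2 ↔ 1/2 = 1/2
((γ → γ) ↔ (α → β)) → (~γ ↔ ~(β → β)) = 1/2 → 1/2 = 1/2
β → β = 1/2 → 1/2 = 1/2
β → (β → β) = 1/2 → 1/2 = 1/2
α ∨ (β → (β → β)) = 1/2 ∨ 1/2 = 1/2
(((γ → γ) ↔ (α → β)) → (~γ ↔ ~(β → β))) → (α ∨ (β → (β → β))) = 1/2 → 1/2 = 1/2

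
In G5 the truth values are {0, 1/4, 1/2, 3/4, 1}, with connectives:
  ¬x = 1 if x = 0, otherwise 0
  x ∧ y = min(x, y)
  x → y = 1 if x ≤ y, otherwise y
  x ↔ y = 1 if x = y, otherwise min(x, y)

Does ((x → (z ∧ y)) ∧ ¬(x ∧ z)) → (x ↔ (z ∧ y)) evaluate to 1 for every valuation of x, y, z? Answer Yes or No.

No

Counterexample: take x = 0, y = 1/4, z = 1/4.
z ∧ y = 1/4 ∧ 1/4 = 1/4
x → (z ∧ y) = 0 → 1/4 = 1
x ∧ z = 0 ∧ 1/4 = 0
¬(x ∧ z) = ¬0 = 1
(x → (z ∧ y)) ∧ ¬(x ∧ z) = 1 ∧ 1 = 1
z ∧ y = 1/4 ∧ 1/4 = 1/4
x ↔ (z ∧ y) = 0 ↔ 1/4 = 0
((x → (z ∧ y)) ∧ ¬(x ∧ z)) → (x ↔ (z ∧ y)) = 1 → 0 = 0
This gives 0 ≠ 1.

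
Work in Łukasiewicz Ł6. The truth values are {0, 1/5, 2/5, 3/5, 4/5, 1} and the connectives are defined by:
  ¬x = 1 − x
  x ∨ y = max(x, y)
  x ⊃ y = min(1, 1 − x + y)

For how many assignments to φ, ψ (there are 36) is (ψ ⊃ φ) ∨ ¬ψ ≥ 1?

value 1: 21 assignments (counts)
value 4/5: 5 assignments
value 3/5: 4 assignments
value 2/5: 3 assignments
value 1/5: 2 assignments
value 0: 1 assignment
So 21 of the 36 assignments meet the threshold.

21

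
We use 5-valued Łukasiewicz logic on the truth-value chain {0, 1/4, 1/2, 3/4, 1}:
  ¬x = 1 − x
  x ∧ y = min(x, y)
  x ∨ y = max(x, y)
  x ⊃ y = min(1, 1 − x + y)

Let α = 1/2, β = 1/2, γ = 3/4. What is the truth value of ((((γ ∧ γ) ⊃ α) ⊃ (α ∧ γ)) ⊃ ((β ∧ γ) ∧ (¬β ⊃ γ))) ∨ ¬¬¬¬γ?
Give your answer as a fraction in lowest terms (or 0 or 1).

γ ∧ γ = 3/4 ∧ 3/4 = 3/4
(γ ∧ γ) ⊃ α = 3/4 ⊃ 1/2 = 3/4
α ∧ γ = 1/2 ∧ 3/4 = 1/2
((γ ∧ γ) ⊃ α) ⊃ (α ∧ γ) = 3/4 ⊃ 1/2 = 3/4
β ∧ γ = 1/2 ∧ 3/4 = 1/2
¬β = ¬1/2 = 1/2
¬β ⊃ γ = 1/2 ⊃ 3/4 = 1
(β ∧ γ) ∧ (¬β ⊃ γ) = 1/2 ∧ 1 = 1/2
(((γ ∧ γ) ⊃ α) ⊃ (α ∧ γ)) ⊃ ((β ∧ γ) ∧ (¬β ⊃ γ)) = 3/4 ⊃ 1/2 = 3/4
¬γ = ¬3/4 = 1/4
¬¬γ = ¬1/4 = 3/4
¬¬¬γ = ¬3/4 = 1/4
¬¬¬¬γ = ¬1/4 = 3/4
((((γ ∧ γ) ⊃ α) ⊃ (α ∧ γ)) ⊃ ((β ∧ γ) ∧ (¬β ⊃ γ))) ∨ ¬¬¬¬γ = 3/4 ∨ 3/4 = 3/4

3/4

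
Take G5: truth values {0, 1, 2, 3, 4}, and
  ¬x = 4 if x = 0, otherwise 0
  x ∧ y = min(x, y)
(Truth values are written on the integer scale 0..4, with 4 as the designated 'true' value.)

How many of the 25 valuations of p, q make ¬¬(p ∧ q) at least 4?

value 4: 16 assignments (counts)
value 0: 9 assignments
So 16 of the 25 assignments meet the threshold.

16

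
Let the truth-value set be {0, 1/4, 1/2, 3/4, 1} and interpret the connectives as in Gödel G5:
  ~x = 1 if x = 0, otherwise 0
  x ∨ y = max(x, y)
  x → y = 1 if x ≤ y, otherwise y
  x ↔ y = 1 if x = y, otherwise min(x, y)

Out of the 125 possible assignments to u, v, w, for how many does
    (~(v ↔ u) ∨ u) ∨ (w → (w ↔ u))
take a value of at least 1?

97

value 1: 97 assignments (counts)
value 3/4: 4 assignments
value 1/2: 8 assignments
value 1/4: 12 assignments
value 0: 4 assignments
So 97 of the 125 assignments meet the threshold.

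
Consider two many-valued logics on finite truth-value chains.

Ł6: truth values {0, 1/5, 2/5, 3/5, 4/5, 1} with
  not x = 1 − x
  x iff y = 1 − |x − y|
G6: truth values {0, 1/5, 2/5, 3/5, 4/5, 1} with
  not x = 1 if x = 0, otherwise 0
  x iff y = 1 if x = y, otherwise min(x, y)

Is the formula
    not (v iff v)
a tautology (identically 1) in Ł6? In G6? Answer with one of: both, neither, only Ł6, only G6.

In Ł6: at v = 0 the value is 0 — not a tautology.
In G6: at v = 0 the value is 0 — not a tautology.

neither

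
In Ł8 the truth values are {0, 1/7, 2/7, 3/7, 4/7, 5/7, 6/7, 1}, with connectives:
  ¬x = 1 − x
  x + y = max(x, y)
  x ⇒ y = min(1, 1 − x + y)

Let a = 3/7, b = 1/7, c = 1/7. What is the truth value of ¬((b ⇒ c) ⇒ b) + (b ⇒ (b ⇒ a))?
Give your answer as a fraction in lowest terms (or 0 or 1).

b ⇒ c = 1/7 ⇒ 1/7 = 1
(b ⇒ c) ⇒ b = 1 ⇒ 1/7 = 1/7
¬((b ⇒ c) ⇒ b) = ¬1/7 = 6/7
b ⇒ a = 1/7 ⇒ 3/7 = 1
b ⇒ (b ⇒ a) = 1/7 ⇒ 1 = 1
¬((b ⇒ c) ⇒ b) + (b ⇒ (b ⇒ a)) = 6/7 + 1 = 1

1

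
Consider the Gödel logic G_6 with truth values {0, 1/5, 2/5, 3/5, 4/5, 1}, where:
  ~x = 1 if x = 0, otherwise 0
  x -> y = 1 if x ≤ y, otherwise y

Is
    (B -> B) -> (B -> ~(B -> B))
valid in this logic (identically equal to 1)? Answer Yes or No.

No

Counterexample: take B = 1/5.
B -> B = 1/5 -> 1/5 = 1
B -> B = 1/5 -> 1/5 = 1
~(B -> B) = ~1 = 0
B -> ~(B -> B) = 1/5 -> 0 = 0
(B -> B) -> (B -> ~(B -> B)) = 1 -> 0 = 0
This gives 0 ≠ 1.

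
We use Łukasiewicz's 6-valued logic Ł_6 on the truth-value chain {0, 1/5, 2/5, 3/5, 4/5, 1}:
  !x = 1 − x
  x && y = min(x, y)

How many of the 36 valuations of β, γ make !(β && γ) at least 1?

value 1: 11 assignments (counts)
value 4/5: 9 assignments
value 3/5: 7 assignments
value 2/5: 5 assignments
value 1/5: 3 assignments
value 0: 1 assignment
So 11 of the 36 assignments meet the threshold.

11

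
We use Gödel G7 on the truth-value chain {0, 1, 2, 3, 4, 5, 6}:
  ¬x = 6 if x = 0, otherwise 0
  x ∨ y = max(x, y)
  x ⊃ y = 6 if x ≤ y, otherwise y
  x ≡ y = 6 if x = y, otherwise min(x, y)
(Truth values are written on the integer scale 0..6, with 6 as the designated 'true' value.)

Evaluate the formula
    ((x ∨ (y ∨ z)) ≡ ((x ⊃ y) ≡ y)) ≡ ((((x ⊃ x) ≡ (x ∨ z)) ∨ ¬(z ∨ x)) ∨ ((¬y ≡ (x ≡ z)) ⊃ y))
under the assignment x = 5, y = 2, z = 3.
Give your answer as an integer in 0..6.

5

y ∨ z = 2 ∨ 3 = 3
x ∨ (y ∨ z) = 5 ∨ 3 = 5
x ⊃ y = 5 ⊃ 2 = 2
(x ⊃ y) ≡ y = 2 ≡ 2 = 6
(x ∨ (y ∨ z)) ≡ ((x ⊃ y) ≡ y) = 5 ≡ 6 = 5
x ⊃ x = 5 ⊃ 5 = 6
x ∨ z = 5 ∨ 3 = 5
(x ⊃ x) ≡ (x ∨ z) = 6 ≡ 5 = 5
z ∨ x = 3 ∨ 5 = 5
¬(z ∨ x) = ¬5 = 0
((x ⊃ x) ≡ (x ∨ z)) ∨ ¬(z ∨ x) = 5 ∨ 0 = 5
¬y = ¬2 = 0
x ≡ z = 5 ≡ 3 = 3
¬y ≡ (x ≡ z) = 0 ≡ 3 = 0
(¬y ≡ (x ≡ z)) ⊃ y = 0 ⊃ 2 = 6
(((x ⊃ x) ≡ (x ∨ z)) ∨ ¬(z ∨ x)) ∨ ((¬y ≡ (x ≡ z)) ⊃ y) = 5 ∨ 6 = 6
((x ∨ (y ∨ z)) ≡ ((x ⊃ y) ≡ y)) ≡ ((((x ⊃ x) ≡ (x ∨ z)) ∨ ¬(z ∨ x)) ∨ ((¬y ≡ (x ≡ z)) ⊃ y)) = 5 ≡ 6 = 5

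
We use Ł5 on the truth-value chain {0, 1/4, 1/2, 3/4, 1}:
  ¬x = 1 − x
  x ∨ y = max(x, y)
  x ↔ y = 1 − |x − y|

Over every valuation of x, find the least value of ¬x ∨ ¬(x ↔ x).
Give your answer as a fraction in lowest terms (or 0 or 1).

0

Take x = 1:
¬x = ¬1 = 0
x ↔ x = 1 ↔ 1 = 1
¬(x ↔ x) = ¬1 = 0
¬x ∨ ¬(x ↔ x) = 0 ∨ 0 = 0
No assignment yields a value below 0, so this is the minimum.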